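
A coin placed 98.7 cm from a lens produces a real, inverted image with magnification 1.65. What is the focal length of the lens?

f = 61.5 cm (converging)

m = −d_i/d_o ⇒ d_i = −m·d_o = −(-1.65)·(98.7) = 162.9 cm.
1/f = 1/d_o + 1/d_i = 1/(98.7) + 1/(162.9) = 0.01627, so f = 61.5 cm.
Since f is positive, the lens is converging.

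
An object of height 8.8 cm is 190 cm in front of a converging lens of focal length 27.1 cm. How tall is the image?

1/d_i = 1/f − 1/d_o = 1/(27.10) − 1/(190) = 0.03164, so d_i = 31.61 cm.
m = −d_i/d_o = -0.1664.
|h_i| = |m|·h_o = 0.1664 × 8.8 = 1.46 cm. The image is real, inverted and reduced, on the far side of the lens.

1.46 cm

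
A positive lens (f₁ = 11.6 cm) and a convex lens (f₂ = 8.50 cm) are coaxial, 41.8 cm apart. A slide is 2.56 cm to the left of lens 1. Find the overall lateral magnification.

Lens 1: 1/d_i1 = 1/(11.6) − 1/(2.56) = -0.3044, so d_i1 = -3.285 cm; m₁ = −d_i1/d_o1 = +1.283.
d_o2 = 41.8 − (-3.285) = 45.08 cm.
Lens 2: 1/d_i2 = 1/(8.50) − 1/(45.08) = 0.09546, so d_i2 = 10.48 cm; m₂ = −d_i2/d_o2 = -0.2324.
m = m₁·m₂ = (+1.283)(-0.2324) = -0.298.

m = -0.298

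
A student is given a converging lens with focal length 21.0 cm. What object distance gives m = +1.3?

m = −d_i/d_o ⇒ d_i = −m·d_o.
1/f = 1/d_o + 1/d_i = 1/d_o − 1/(m·d_o) = (1 − 1/m)/d_o, so d_o = f(1 − 1/m) = (21.00)(1 − 1/(+1.3)) = 4.85 cm.

4.85 cm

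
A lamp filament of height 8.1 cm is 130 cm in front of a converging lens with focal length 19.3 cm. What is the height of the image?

1/d_i = 1/f − 1/d_o = 1/(19.30) − 1/(130) = 0.04412, so d_i = 22.66 cm.
m = −d_i/d_o = -0.1743.
|h_i| = |m|·h_o = 0.1743 × 8.1 = 1.41 cm. The image is real, inverted and reduced, on the far side of the lens.

1.41 cm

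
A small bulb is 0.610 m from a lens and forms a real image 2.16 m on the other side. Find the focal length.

f = 0.476 m (converging)

Real image ⇒ d_i = +2.16 m.
1/f = 1/d_o + 1/d_i = 1/(0.610) + 1/(2.16) = 2.102, so f = 0.476 m.
Since f is positive, the lens is converging.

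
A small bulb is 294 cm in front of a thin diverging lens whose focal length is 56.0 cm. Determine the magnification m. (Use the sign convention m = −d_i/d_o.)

For a diverging lens, f = -56.0 cm.
1/d_i = 1/f − 1/d_o = 1/(-56.00) − 1/(294) = -0.02126, so d_i = -47.04 cm.
m = −d_i/d_o = −(-47.04)/(294) = +0.160.
The image is virtual, upright and reduced, on the same side as the object.

m = +0.160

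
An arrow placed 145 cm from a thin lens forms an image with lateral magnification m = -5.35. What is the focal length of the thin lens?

m = −d_i/d_o ⇒ d_i = −m·d_o = −(-5.35)·(145) = 775.8 cm.
1/f = 1/d_o + 1/d_i = 1/(145) + 1/(775.8) = 0.008186, so f = 122 cm.
Since f is positive, the thin lens is converging.

f = 122 cm (converging)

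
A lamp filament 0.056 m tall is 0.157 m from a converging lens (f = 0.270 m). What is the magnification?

1/d_i = 1/f − 1/d_o = 1/(0.2700) − 1/(0.157) = -2.666, so d_i = -0.3751 m.
m = −d_i/d_o = −(-0.3751)/(0.157) = +2.39.
The image is virtual, upright and enlarged, on the same side as the object.

m = +2.39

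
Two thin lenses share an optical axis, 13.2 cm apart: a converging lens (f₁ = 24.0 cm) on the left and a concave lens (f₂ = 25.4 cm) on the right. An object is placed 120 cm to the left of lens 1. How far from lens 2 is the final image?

49.6 cm

Lens 1: 1/d_i1 = 1/f₁ − 1/d_o1 = 1/(24.0) − 1/(120) = 0.03333, so d_i1 = 30.00 cm.
The intermediate image is 30.00 cm to the right of lens 1, which lies 16.80 cm to the right of lens 2 — a virtual object — so d_o2 = −16.80 cm.
Lens 2 is diverging, so f₂ = −25.4 cm.
Lens 2: 1/d_i2 = 1/f₂ − 1/d_o2 = 1/(-25.4) − 1/(-16.80) = 0.02015, so d_i2 = 49.6 cm.
The final image is real, 49.6 cm to the right of lens 2 (overall magnification ≈ -0.74).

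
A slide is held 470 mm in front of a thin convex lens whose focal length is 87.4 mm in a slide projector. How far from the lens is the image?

107 mm

Lens equation: 1/q = 1/f − 1/p = 1/(87.40) − 1/(470) = 0.01144 − 0.002128 = 0.009314, so q = 107 mm.
The image is real, inverted and reduced, on the far side of the lens.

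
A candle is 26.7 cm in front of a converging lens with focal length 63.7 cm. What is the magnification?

m = +1.72

1/d_i = 1/f − 1/d_o = 1/(63.70) − 1/(26.7) = -0.02175, so d_i = -45.97 cm.
m = −d_i/d_o = −(-45.97)/(26.7) = +1.72.
The image is virtual, upright and enlarged, on the same side as the object.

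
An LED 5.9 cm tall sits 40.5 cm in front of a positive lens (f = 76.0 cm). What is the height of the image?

12.6 cm

1/d_i = 1/f − 1/d_o = 1/(76.00) − 1/(40.5) = -0.01153, so d_i = -86.70 cm.
m = −d_i/d_o = +2.141.
|h_i| = |m|·h_o = 2.141 × 5.9 = 12.6 cm. The image is virtual, upright and enlarged, on the same side as the object.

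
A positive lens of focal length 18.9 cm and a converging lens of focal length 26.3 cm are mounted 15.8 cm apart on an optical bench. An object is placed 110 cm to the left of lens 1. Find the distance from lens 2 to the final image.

5.54 cm

Lens 1: 1/d_i1 = 1/f₁ − 1/d_o1 = 1/(18.9) − 1/(110) = 0.04382, so d_i1 = 22.82 cm.
The intermediate image is 22.82 cm to the right of lens 1, which lies 7.020 cm to the right of lens 2 — a virtual object — so d_o2 = −7.020 cm.
Lens 2: 1/d_i2 = 1/f₂ − 1/d_o2 = 1/(26.3) − 1/(-7.020) = 0.1805, so d_i2 = 5.54 cm.
The final image is real, 5.54 cm to the right of lens 2 (overall magnification ≈ -0.16).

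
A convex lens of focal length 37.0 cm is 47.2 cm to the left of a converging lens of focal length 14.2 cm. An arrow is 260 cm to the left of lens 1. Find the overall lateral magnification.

Lens 1: 1/d_i1 = 1/(37.0) − 1/(260) = 0.02318, so d_i1 = 43.14 cm; m₁ = −d_i1/d_o1 = -0.1659.
d_o2 = 47.2 − (43.14) = 4.060 cm.
Lens 2: 1/d_i2 = 1/(14.2) − 1/(4.060) = -0.1759, so d_i2 = -5.686 cm; m₂ = −d_i2/d_o2 = +1.400.
m = m₁·m₂ = (-0.1659)(+1.400) = -0.232.

m = -0.232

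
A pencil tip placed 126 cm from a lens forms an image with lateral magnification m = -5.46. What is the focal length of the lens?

m = −d_i/d_o ⇒ d_i = −m·d_o = −(-5.46)·(126) = 688.0 cm.
1/f = 1/d_o + 1/d_i = 1/(126) + 1/(688.0) = 0.009390, so f = 106 cm.
Since f is positive, the lens is converging.

f = 106 cm (converging)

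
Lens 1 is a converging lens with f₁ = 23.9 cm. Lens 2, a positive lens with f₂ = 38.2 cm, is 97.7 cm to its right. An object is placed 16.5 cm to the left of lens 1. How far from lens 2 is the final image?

51.1 cm

Lens 1: 1/d_i1 = 1/f₁ − 1/d_o1 = 1/(23.9) − 1/(16.5) = -0.01877, so d_i1 = -53.29 cm.
The intermediate image is 53.29 cm to the left of lens 1 (virtual), which is 97.7 − (-53.29) = 151.0 cm to the left of lens 2, so d_o2 = +151.0 cm.
Lens 2: 1/d_i2 = 1/f₂ − 1/d_o2 = 1/(38.2) − 1/(151.0) = 0.01956, so d_i2 = 51.1 cm.
The final image is real, 51.1 cm to the right of lens 2 (overall magnification ≈ -1.1).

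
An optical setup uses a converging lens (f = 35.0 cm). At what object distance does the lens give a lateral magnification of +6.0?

m = −d_i/d_o ⇒ d_i = −m·d_o.
1/f = 1/d_o + 1/d_i = 1/d_o − 1/(m·d_o) = (1 − 1/m)/d_o, so d_o = f(1 − 1/m) = (35.00)(1 − 1/(+6.0)) = 29.2 cm.

29.2 cm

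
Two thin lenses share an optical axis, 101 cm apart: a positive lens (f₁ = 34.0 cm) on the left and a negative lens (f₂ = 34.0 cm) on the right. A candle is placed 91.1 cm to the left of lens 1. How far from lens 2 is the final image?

Lens 1: 1/d_i1 = 1/f₁ − 1/d_o1 = 1/(34.0) − 1/(91.1) = 0.01843, so d_i1 = 54.25 cm.
The intermediate image is 54.25 cm to the right of lens 1, which is 101 − (54.25) = 46.75 cm to the left of lens 2, so d_o2 = +46.75 cm.
Lens 2 is diverging, so f₂ = −34.0 cm.
Lens 2: 1/d_i2 = 1/f₂ − 1/d_o2 = 1/(-34.0) − 1/(46.75) = -0.05080, so d_i2 = -19.7 cm.
The final image is virtual, 19.7 cm to the left of lens 2 (overall magnification ≈ -0.25).

19.7 cm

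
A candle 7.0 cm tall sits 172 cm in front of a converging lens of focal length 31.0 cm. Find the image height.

1/d_i = 1/f − 1/d_o = 1/(31.00) − 1/(172) = 0.02644, so d_i = 37.82 cm.
m = −d_i/d_o = -0.2199.
|h_i| = |m|·h_o = 0.2199 × 7.0 = 1.54 cm. The image is real, inverted and reduced, on the far side of the lens.

1.54 cm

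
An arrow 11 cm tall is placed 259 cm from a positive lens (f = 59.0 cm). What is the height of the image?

1/d_i = 1/f − 1/d_o = 1/(59.00) − 1/(259) = 0.01309, so d_i = 76.41 cm.
m = −d_i/d_o = -0.2950.
|h_i| = |m|·h_o = 0.2950 × 11 = 3.24 cm. The image is real, inverted and reduced, on the far side of the lens.

3.24 cm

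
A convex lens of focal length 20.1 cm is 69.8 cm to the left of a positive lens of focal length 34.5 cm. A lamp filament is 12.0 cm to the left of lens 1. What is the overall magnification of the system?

Lens 1: 1/d_i1 = 1/(20.1) − 1/(12.0) = -0.03358, so d_i1 = -29.78 cm; m₁ = −d_i1/d_o1 = +2.482.
d_o2 = 69.8 − (-29.78) = 99.58 cm.
Lens 2: 1/d_i2 = 1/(34.5) − 1/(99.58) = 0.01894, so d_i2 = 52.79 cm; m₂ = −d_i2/d_o2 = -0.5301.
m = m₁·m₂ = (+2.482)(-0.5301) = -1.32.

m = -1.32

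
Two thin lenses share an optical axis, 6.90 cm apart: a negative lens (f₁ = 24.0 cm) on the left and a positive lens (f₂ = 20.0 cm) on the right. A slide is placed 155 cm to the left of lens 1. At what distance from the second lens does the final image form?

Lens 1 is diverging, so f₁ = −24.0 cm.
Lens 1: 1/d_i1 = 1/f₁ − 1/d_o1 = 1/(-24.0) − 1/(155) = -0.04812, so d_i1 = -20.78 cm.
The intermediate image is 20.78 cm to the left of lens 1 (virtual), which is 6.90 − (-20.78) = 27.68 cm to the left of lens 2, so d_o2 = +27.68 cm.
Lens 2: 1/d_i2 = 1/f₂ − 1/d_o2 = 1/(20.0) − 1/(27.68) = 0.01387, so d_i2 = 72.1 cm.
The final image is real, 72.1 cm to the right of lens 2 (overall magnification ≈ -0.35).

72.1 cm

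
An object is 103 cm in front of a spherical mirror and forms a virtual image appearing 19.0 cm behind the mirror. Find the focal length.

f = -23.3 cm (convex)

Virtual image ⇒ d_i = −19.0 cm.
1/f = 1/d_o + 1/d_i = 1/(103) + 1/(-19.0) = -0.04292, so f = -23.3 cm.
Since f is negative, the spherical mirror is convex.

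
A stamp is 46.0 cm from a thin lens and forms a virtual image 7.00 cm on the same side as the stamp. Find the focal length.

f = -8.26 cm (diverging)

Virtual image ⇒ d_i = −7.00 cm.
1/f = 1/d_o + 1/d_i = 1/(46.0) + 1/(-7.00) = -0.1211, so f = -8.26 cm.
Since f is negative, the thin lens is diverging.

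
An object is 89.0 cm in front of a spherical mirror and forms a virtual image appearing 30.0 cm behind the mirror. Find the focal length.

f = -45.3 cm (convex)

Virtual image ⇒ d_i = −30.0 cm.
1/f = 1/d_o + 1/d_i = 1/(89.0) + 1/(-30.0) = -0.02210, so f = -45.3 cm.
Since f is negative, the spherical mirror is convex.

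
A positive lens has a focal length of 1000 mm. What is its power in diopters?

P = +1.00 D

f = 100 cm = 1.00 m.
P = 1/f = 1/(1.00 m) = +1.00 D.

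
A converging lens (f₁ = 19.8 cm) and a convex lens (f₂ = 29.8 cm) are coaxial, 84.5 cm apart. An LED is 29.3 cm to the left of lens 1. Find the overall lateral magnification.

Lens 1: 1/d_i1 = 1/(19.8) − 1/(29.3) = 0.01638, so d_i1 = 61.07 cm; m₁ = −d_i1/d_o1 = -2.084.
d_o2 = 84.5 − (61.07) = 23.43 cm.
Lens 2: 1/d_i2 = 1/(29.8) − 1/(23.43) = -0.009123, so d_i2 = -109.6 cm; m₂ = −d_i2/d_o2 = +4.678.
m = m₁·m₂ = (-2.084)(+4.678) = -9.75.

m = -9.75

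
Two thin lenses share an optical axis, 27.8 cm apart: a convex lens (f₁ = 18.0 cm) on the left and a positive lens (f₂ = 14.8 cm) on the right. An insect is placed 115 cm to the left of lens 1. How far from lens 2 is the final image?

Lens 1: 1/d_i1 = 1/f₁ − 1/d_o1 = 1/(18.0) − 1/(115) = 0.04686, so d_i1 = 21.34 cm.
The intermediate image is 21.34 cm to the right of lens 1, which is 27.8 − (21.34) = 6.460 cm to the left of lens 2, so d_o2 = +6.460 cm.
Lens 2: 1/d_i2 = 1/f₂ − 1/d_o2 = 1/(14.8) − 1/(6.460) = -0.08723, so d_i2 = -11.5 cm.
The final image is virtual, 11.5 cm to the left of lens 2 (overall magnification ≈ -0.33).

11.5 cm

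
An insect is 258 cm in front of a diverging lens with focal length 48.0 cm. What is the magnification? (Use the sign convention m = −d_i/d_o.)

For a diverging lens, f = -48.0 cm.
1/d_i = 1/f − 1/d_o = 1/(-48.00) − 1/(258) = -0.02471, so d_i = -40.47 cm.
m = −d_i/d_o = −(-40.47)/(258) = +0.157.
The image is virtual, upright and reduced, on the same side as the object.

m = +0.157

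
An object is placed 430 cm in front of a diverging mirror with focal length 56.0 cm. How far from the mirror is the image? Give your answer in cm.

49.5 cm

For a diverging mirror, f = -56.0 cm.
Mirror equation: 1/s_i = 1/f − 1/s_o = 1/(-56.00) − 1/(430) = -0.01786 − 0.002326 = -0.02018, so s_i = -49.5 cm.
The image is virtual, upright and reduced, behind the mirror.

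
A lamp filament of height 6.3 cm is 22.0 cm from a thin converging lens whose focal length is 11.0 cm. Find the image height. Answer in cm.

1/d_i = 1/f − 1/d_o = 1/(11.00) − 1/(22.0) = 0.04545, so d_i = 22.00 cm.
m = −d_i/d_o = -1.000.
|h_i| = |m|·h_o = 1.000 × 6.3 = 6.30 cm. The image is real, inverted and same size, on the far side of the lens.

6.30 cm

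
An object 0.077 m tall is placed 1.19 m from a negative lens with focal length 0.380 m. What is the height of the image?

0.0186 m

For a negative lens, f = -0.380 m.
1/d_i = 1/f − 1/d_o = 1/(-0.3800) − 1/(1.19) = -3.472, so d_i = -0.2880 m.
m = −d_i/d_o = +0.2420.
|h_i| = |m|·h_o = 0.2420 × 0.077 = 0.0186 m. The image is virtual, upright and reduced, on the same side as the object.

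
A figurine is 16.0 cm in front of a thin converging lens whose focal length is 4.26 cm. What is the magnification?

m = -0.363

1/d_i = 1/f − 1/d_o = 1/(4.260) − 1/(16.0) = 0.1722, so d_i = 5.806 cm.
m = −d_i/d_o = −(5.806)/(16.0) = -0.363.
The image is real, inverted and reduced, on the far side of the lens.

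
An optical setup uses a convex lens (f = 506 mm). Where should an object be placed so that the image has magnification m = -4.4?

m = −d_i/d_o ⇒ d_i = −m·d_o.
1/f = 1/d_o + 1/d_i = 1/d_o − 1/(m·d_o) = (1 − 1/m)/d_o, so d_o = f(1 − 1/m) = (506.0)(1 − 1/(-4.4)) = 621 mm.

621 mm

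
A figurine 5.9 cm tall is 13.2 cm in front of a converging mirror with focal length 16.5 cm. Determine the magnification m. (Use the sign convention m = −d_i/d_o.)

m = +5.00

1/d_i = 1/f − 1/d_o = 1/(16.50) − 1/(13.2) = -0.01515, so d_i = -66.00 cm.
m = −d_i/d_o = −(-66.00)/(13.2) = +5.00.
The image is virtual, upright and enlarged, behind the mirror.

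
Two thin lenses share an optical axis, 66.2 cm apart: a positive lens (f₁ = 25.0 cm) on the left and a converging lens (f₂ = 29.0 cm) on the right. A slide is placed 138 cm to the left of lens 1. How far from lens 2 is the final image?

155 cm

Lens 1: 1/d_i1 = 1/f₁ − 1/d_o1 = 1/(25.0) − 1/(138) = 0.03275, so d_i1 = 30.53 cm.
The intermediate image is 30.53 cm to the right of lens 1, which is 66.2 − (30.53) = 35.67 cm to the left of lens 2, so d_o2 = +35.67 cm.
Lens 2: 1/d_i2 = 1/f₂ − 1/d_o2 = 1/(29.0) − 1/(35.67) = 0.006448, so d_i2 = 155 cm.
The final image is real, 155 cm to the right of lens 2 (overall magnification ≈ 0.96).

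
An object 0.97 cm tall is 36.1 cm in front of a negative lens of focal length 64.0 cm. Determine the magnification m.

For a negative lens, f = -64.0 cm.
1/d_i = 1/f − 1/d_o = 1/(-64.00) − 1/(36.1) = -0.04333, so d_i = -23.08 cm.
m = −d_i/d_o = −(-23.08)/(36.1) = +0.639.
The image is virtual, upright and reduced, on the same side as the object.

m = +0.639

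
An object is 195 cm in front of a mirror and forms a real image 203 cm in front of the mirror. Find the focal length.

Real image ⇒ d_i = +203 cm.
1/f = 1/d_o + 1/d_i = 1/(195) + 1/(203) = 0.01005, so f = 99.5 cm.
Since f is positive, the mirror is concave.

f = 99.5 cm (concave)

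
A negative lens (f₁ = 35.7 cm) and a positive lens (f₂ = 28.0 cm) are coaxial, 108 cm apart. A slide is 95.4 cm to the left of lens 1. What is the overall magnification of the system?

f₁ = −35.7 cm (diverging).
Lens 1: 1/d_i1 = 1/(-35.7) − 1/(95.4) = -0.03849, so d_i1 = -25.98 cm; m₁ = −d_i1/d_o1 = +0.2723.
d_o2 = 108 − (-25.98) = 134.0 cm.
Lens 2: 1/d_i2 = 1/(28.0) − 1/(134.0) = 0.02825, so d_i2 = 35.40 cm; m₂ = −d_i2/d_o2 = -0.2642.
m = m₁·m₂ = (+0.2723)(-0.2642) = -0.0719.

m = -0.0719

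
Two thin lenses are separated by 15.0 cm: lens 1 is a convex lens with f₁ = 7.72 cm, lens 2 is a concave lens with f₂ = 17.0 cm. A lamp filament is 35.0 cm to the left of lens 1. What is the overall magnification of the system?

Lens 1: 1/d_i1 = 1/(7.72) − 1/(35.0) = 0.1010, so d_i1 = 9.905 cm; m₁ = −d_i1/d_o1 = -0.2830.
d_o2 = 15.0 − (9.905) = 5.095 cm.
f₂ = −17.0 cm (diverging).
Lens 2: 1/d_i2 = 1/(-17.0) − 1/(5.095) = -0.2551, so d_i2 = -3.920 cm; m₂ = −d_i2/d_o2 = +0.7694.
m = m₁·m₂ = (-0.2830)(+0.7694) = -0.218.

m = -0.218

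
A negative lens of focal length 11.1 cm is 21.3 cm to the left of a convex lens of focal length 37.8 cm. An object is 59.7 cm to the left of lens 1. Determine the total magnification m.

m = +0.830

f₁ = −11.1 cm (diverging).
Lens 1: 1/d_i1 = 1/(-11.1) − 1/(59.7) = -0.1068, so d_i1 = -9.360 cm; m₁ = −d_i1/d_o1 = +0.1568.
d_o2 = 21.3 − (-9.360) = 30.66 cm.
Lens 2: 1/d_i2 = 1/(37.8) − 1/(30.66) = -0.006161, so d_i2 = -162.3 cm; m₂ = −d_i2/d_o2 = +5.294.
m = m₁·m₂ = (+0.1568)(+5.294) = +0.830.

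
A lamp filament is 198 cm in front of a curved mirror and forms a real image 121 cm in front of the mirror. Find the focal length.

Real image ⇒ d_i = +121 cm.
1/f = 1/d_o + 1/d_i = 1/(198) + 1/(121) = 0.01331, so f = 75.1 cm.
Since f is positive, the curved mirror is concave.

f = 75.1 cm (concave)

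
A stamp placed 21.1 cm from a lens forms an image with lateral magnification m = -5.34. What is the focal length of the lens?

f = 17.8 cm (converging)

m = −d_i/d_o ⇒ d_i = −m·d_o = −(-5.34)·(21.1) = 112.7 cm.
1/f = 1/d_o + 1/d_i = 1/(21.1) + 1/(112.7) = 0.05627, so f = 17.8 cm.
Since f is positive, the lens is converging.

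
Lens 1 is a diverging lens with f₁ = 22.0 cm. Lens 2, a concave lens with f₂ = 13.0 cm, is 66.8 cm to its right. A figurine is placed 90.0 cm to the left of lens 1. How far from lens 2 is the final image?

11.3 cm

Lens 1 is diverging, so f₁ = −22.0 cm.
Lens 1: 1/d_i1 = 1/f₁ − 1/d_o1 = 1/(-22.0) − 1/(90.0) = -0.05657, so d_i1 = -17.68 cm.
The intermediate image is 17.68 cm to the left of lens 1 (virtual), which is 66.8 − (-17.68) = 84.48 cm to the left of lens 2, so d_o2 = +84.48 cm.
Lens 2 is diverging, so f₂ = −13.0 cm.
Lens 2: 1/d_i2 = 1/f₂ − 1/d_o2 = 1/(-13.0) − 1/(84.48) = -0.08876, so d_i2 = -11.3 cm.
The final image is virtual, 11.3 cm to the left of lens 2 (overall magnification ≈ 0.026).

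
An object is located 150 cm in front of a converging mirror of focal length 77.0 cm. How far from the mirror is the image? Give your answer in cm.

Mirror equation: 1/s_i = 1/f − 1/s_o = 1/(77.00) − 1/(150) = 0.01299 − 0.006667 = 0.006320, so s_i = 158 cm.
The image is real, inverted and enlarged, in front of the mirror.

158 cm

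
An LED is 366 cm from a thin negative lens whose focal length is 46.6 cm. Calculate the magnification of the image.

m = +0.113

For a negative lens, f = -46.6 cm.
1/d_i = 1/f − 1/d_o = 1/(-46.60) − 1/(366) = -0.02419, so d_i = -41.34 cm.
m = −d_i/d_o = −(-41.34)/(366) = +0.113.
The image is virtual, upright and reduced, on the same side as the object.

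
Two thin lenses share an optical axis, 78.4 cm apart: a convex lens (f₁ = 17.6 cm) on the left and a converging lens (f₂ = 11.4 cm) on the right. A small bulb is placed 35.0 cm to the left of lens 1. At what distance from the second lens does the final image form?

Lens 1: 1/d_i1 = 1/f₁ − 1/d_o1 = 1/(17.6) − 1/(35.0) = 0.02825, so d_i1 = 35.40 cm.
The intermediate image is 35.40 cm to the right of lens 1, which is 78.4 − (35.40) = 43.00 cm to the left of lens 2, so d_o2 = +43.00 cm.
Lens 2: 1/d_i2 = 1/f₂ − 1/d_o2 = 1/(11.4) − 1/(43.00) = 0.06446, so d_i2 = 15.5 cm.
The final image is real, 15.5 cm to the right of lens 2 (overall magnification ≈ 0.36).

15.5 cm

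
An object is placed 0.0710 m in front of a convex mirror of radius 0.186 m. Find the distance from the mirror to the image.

f = R/2 = 0.186/2 = 0.09300 m; for a convex mirror, f = -0.09300 m.
Mirror equation: 1/s_i = 1/f − 1/s_o = 1/(-0.09300) − 1/(0.0710) = -10.75 − 14.08 = -24.84, so s_i = -0.0403 m.
The image is virtual, upright and reduced, behind the mirror.

0.0403 m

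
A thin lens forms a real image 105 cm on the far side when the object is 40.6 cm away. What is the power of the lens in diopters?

P = +3.42 D

d_i = +105 cm.
1/f = 1/d_o + 1/d_i = 1/(40.6) + 1/(105) = 0.03415 cm⁻¹.
f = 29.28 cm = 0.2928 m, so P = 1/f = +3.42 D.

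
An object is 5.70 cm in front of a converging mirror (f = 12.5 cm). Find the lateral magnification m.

1/d_i = 1/f − 1/d_o = 1/(12.50) − 1/(5.70) = -0.09544, so d_i = -10.48 cm.
m = −d_i/d_o = −(-10.48)/(5.70) = +1.84.
The image is virtual, upright and enlarged, behind the mirror.

m = +1.84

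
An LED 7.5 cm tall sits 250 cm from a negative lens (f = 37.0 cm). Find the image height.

For a negative lens, f = -37.0 cm.
1/d_i = 1/f − 1/d_o = 1/(-37.00) − 1/(250) = -0.03103, so d_i = -32.23 cm.
m = −d_i/d_o = +0.1289.
|h_i| = |m|·h_o = 0.1289 × 7.5 = 0.967 cm. The image is virtual, upright and reduced, on the same side as the object.

0.967 cm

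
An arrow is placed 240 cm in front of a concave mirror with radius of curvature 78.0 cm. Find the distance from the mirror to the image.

46.6 cm

f = R/2 = 78.0/2 = 39.00 cm.
Mirror equation: 1/q = 1/f − 1/p = 1/(39.00) − 1/(240) = 0.02564 − 0.004167 = 0.02147, so q = 46.6 cm.
The image is real, inverted and reduced, in front of the mirror.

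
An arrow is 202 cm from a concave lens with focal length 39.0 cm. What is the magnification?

For a concave lens, f = -39.0 cm.
1/d_i = 1/f − 1/d_o = 1/(-39.00) − 1/(202) = -0.03059, so d_i = -32.69 cm.
m = −d_i/d_o = −(-32.69)/(202) = +0.162.
The image is virtual, upright and reduced, on the same side as the object.

m = +0.162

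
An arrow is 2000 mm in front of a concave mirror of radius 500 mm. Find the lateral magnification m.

f = R/2 = 500/2 = 250.0 mm.
1/d_i = 1/f − 1/d_o = 1/(250.0) − 1/(2000) = 0.003500, so d_i = 285.7 mm.
m = −d_i/d_o = −(285.7)/(2000) = -0.143.
The image is real, inverted and reduced, in front of the mirror.

m = -0.143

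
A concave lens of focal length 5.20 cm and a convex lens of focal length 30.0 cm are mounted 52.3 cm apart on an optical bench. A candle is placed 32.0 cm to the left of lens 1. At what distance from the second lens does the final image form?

Lens 1 is diverging, so f₁ = −5.20 cm.
Lens 1: 1/d_i1 = 1/f₁ − 1/d_o1 = 1/(-5.20) − 1/(32.0) = -0.2236, so d_i1 = -4.473 cm.
The intermediate image is 4.473 cm to the left of lens 1 (virtual), which is 52.3 − (-4.473) = 56.77 cm to the left of lens 2, so d_o2 = +56.77 cm.
Lens 2: 1/d_i2 = 1/f₂ − 1/d_o2 = 1/(30.0) − 1/(56.77) = 0.01572, so d_i2 = 63.6 cm.
The final image is real, 63.6 cm to the right of lens 2 (overall magnification ≈ -0.16).

63.6 cm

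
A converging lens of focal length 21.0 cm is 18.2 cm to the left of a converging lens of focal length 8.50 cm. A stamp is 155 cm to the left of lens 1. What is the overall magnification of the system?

Lens 1: 1/d_i1 = 1/(21.0) − 1/(155) = 0.04117, so d_i1 = 24.29 cm; m₁ = −d_i1/d_o1 = -0.1567.
d_o2 = 18.2 − (24.29) = -6.090 cm (virtual object).
Lens 2: 1/d_i2 = 1/(8.50) − 1/(-6.090) = 0.2819, so d_i2 = 3.548 cm; m₂ = −d_i2/d_o2 = +0.5826.
m = m₁·m₂ = (-0.1567)(+0.5826) = -0.0913.

m = -0.0913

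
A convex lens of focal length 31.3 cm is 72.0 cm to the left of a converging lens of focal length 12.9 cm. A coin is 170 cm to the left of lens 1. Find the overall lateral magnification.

m = +0.140

Lens 1: 1/d_i1 = 1/(31.3) − 1/(170) = 0.02607, so d_i1 = 38.36 cm; m₁ = −d_i1/d_o1 = -0.2256.
d_o2 = 72.0 − (38.36) = 33.64 cm.
Lens 2: 1/d_i2 = 1/(12.9) − 1/(33.64) = 0.04779, so d_i2 = 20.92 cm; m₂ = −d_i2/d_o2 = -0.6220.
m = m₁·m₂ = (-0.2256)(-0.6220) = +0.140.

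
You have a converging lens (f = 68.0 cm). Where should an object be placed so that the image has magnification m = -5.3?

80.8 cm

m = −d_i/d_o ⇒ d_i = −m·d_o.
1/f = 1/d_o + 1/d_i = 1/d_o − 1/(m·d_o) = (1 − 1/m)/d_o, so d_o = f(1 − 1/m) = (68.00)(1 − 1/(-5.3)) = 80.8 cm.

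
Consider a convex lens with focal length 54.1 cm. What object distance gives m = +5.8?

m = −d_i/d_o ⇒ d_i = −m·d_o.
1/f = 1/d_o + 1/d_i = 1/d_o − 1/(m·d_o) = (1 − 1/m)/d_o, so d_o = f(1 − 1/m) = (54.10)(1 − 1/(+5.8)) = 44.8 cm.

44.8 cm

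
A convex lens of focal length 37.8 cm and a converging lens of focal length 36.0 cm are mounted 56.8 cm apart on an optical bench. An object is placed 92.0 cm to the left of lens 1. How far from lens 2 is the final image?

6.11 cm

Lens 1: 1/d_i1 = 1/f₁ − 1/d_o1 = 1/(37.8) − 1/(92.0) = 0.01559, so d_i1 = 64.16 cm.
The intermediate image is 64.16 cm to the right of lens 1, which lies 7.360 cm to the right of lens 2 — a virtual object — so d_o2 = −7.360 cm.
Lens 2: 1/d_i2 = 1/f₂ − 1/d_o2 = 1/(36.0) − 1/(-7.360) = 0.1636, so d_i2 = 6.11 cm.
The final image is real, 6.11 cm to the right of lens 2 (overall magnification ≈ -0.58).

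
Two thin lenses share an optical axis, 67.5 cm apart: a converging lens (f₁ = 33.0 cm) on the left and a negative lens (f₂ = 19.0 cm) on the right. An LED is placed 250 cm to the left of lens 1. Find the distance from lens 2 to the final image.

Lens 1: 1/d_i1 = 1/f₁ − 1/d_o1 = 1/(33.0) − 1/(250) = 0.02630, so d_i1 = 38.02 cm.
The intermediate image is 38.02 cm to the right of lens 1, which is 67.5 − (38.02) = 29.48 cm to the left of lens 2, so d_o2 = +29.48 cm.
Lens 2 is diverging, so f₂ = −19.0 cm.
Lens 2: 1/d_i2 = 1/f₂ − 1/d_o2 = 1/(-19.0) − 1/(29.48) = -0.08655, so d_i2 = -11.6 cm.
The final image is virtual, 11.6 cm to the left of lens 2 (overall magnification ≈ -0.060).

11.6 cm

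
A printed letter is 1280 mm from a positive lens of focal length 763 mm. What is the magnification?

m = -1.48

1/d_i = 1/f − 1/d_o = 1/(763.0) − 1/(1280) = 0.0005294, so d_i = 1889 mm.
m = −d_i/d_o = −(1889)/(1280) = -1.48.
The image is real, inverted and enlarged, on the far side of the lens.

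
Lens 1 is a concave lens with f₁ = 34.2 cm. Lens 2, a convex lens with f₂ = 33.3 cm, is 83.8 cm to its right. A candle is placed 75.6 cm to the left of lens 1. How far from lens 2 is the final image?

Lens 1 is diverging, so f₁ = −34.2 cm.
Lens 1: 1/d_i1 = 1/f₁ − 1/d_o1 = 1/(-34.2) − 1/(75.6) = -0.04247, so d_i1 = -23.55 cm.
The intermediate image is 23.55 cm to the left of lens 1 (virtual), which is 83.8 − (-23.55) = 107.3 cm to the left of lens 2, so d_o2 = +107.3 cm.
Lens 2: 1/d_i2 = 1/f₂ − 1/d_o2 = 1/(33.3) − 1/(107.3) = 0.02071, so d_i2 = 48.3 cm.
The final image is real, 48.3 cm to the right of lens 2 (overall magnification ≈ -0.14).

48.3 cm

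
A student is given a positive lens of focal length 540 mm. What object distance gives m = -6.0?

630 mm

m = −d_i/d_o ⇒ d_i = −m·d_o.
1/f = 1/d_o + 1/d_i = 1/d_o − 1/(m·d_o) = (1 − 1/m)/d_o, so d_o = f(1 − 1/m) = (540.0)(1 − 1/(-6.0)) = 630 mm.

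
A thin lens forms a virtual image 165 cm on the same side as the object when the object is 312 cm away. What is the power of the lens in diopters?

P = -0.286 D

Virtual image ⇒ d_i = −165 cm.
1/f = 1/d_o + 1/d_i = 1/(312) + 1/(-165) = -0.002855 cm⁻¹.
f = -350.2 cm = -3.502 m, so P = 1/f = -0.286 D.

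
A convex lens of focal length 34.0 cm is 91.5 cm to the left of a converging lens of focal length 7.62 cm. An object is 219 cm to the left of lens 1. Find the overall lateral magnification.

Lens 1: 1/d_i1 = 1/(34.0) − 1/(219) = 0.02485, so d_i1 = 40.25 cm; m₁ = −d_i1/d_o1 = -0.1838.
d_o2 = 91.5 − (40.25) = 51.25 cm.
Lens 2: 1/d_i2 = 1/(7.62) − 1/(51.25) = 0.1117, so d_i2 = 8.951 cm; m₂ = −d_i2/d_o2 = -0.1747.
m = m₁·m₂ = (-0.1838)(-0.1747) = +0.0321.

m = +0.0321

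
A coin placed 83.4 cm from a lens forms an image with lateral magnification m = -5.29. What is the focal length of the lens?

m = −d_i/d_o ⇒ d_i = −m·d_o = −(-5.29)·(83.4) = 441.2 cm.
1/f = 1/d_o + 1/d_i = 1/(83.4) + 1/(441.2) = 0.01426, so f = 70.1 cm.
Since f is positive, the lens is converging.

f = 70.1 cm (converging)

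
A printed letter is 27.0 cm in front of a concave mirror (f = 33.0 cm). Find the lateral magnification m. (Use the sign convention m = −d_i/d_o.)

m = +5.50

1/d_i = 1/f − 1/d_o = 1/(33.00) − 1/(27.0) = -0.006734, so d_i = -148.5 cm.
m = −d_i/d_o = −(-148.5)/(27.0) = +5.50.
The image is virtual, upright and enlarged, behind the mirror.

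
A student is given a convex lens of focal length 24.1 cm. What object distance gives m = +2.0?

m = −d_i/d_o ⇒ d_i = −m·d_o.
1/f = 1/d_o + 1/d_i = 1/d_o − 1/(m·d_o) = (1 − 1/m)/d_o, so d_o = f(1 − 1/m) = (24.10)(1 − 1/(+2.0)) = 12.1 cm.

12.1 cm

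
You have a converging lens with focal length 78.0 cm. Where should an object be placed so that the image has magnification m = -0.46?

m = −d_i/d_o ⇒ d_i = −m·d_o.
1/f = 1/d_o + 1/d_i = 1/d_o − 1/(m·d_o) = (1 − 1/m)/d_o, so d_o = f(1 − 1/m) = (78.00)(1 − 1/(-0.46)) = 248 cm.

248 cm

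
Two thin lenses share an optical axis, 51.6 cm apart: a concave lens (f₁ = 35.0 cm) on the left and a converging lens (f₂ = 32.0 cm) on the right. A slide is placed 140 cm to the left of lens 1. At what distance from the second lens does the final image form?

Lens 1 is diverging, so f₁ = −35.0 cm.
Lens 1: 1/d_i1 = 1/f₁ − 1/d_o1 = 1/(-35.0) − 1/(140) = -0.03571, so d_i1 = -28.00 cm.
The intermediate image is 28.00 cm to the left of lens 1 (virtual), which is 51.6 − (-28.00) = 79.60 cm to the left of lens 2, so d_o2 = +79.60 cm.
Lens 2: 1/d_i2 = 1/f₂ − 1/d_o2 = 1/(32.0) − 1/(79.60) = 0.01869, so d_i2 = 53.5 cm.
The final image is real, 53.5 cm to the right of lens 2 (overall magnification ≈ -0.13).

53.5 cm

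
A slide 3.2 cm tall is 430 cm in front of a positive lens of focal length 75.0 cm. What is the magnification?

m = -0.211

1/d_i = 1/f − 1/d_o = 1/(75.00) − 1/(430) = 0.01101, so d_i = 90.85 cm.
m = −d_i/d_o = −(90.85)/(430) = -0.211.
The image is real, inverted and reduced, on the far side of the lens.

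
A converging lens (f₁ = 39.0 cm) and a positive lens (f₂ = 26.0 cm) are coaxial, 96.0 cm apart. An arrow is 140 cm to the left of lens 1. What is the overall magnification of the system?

Lens 1: 1/d_i1 = 1/(39.0) − 1/(140) = 0.01850, so d_i1 = 54.06 cm; m₁ = −d_i1/d_o1 = -0.3861.
d_o2 = 96.0 − (54.06) = 41.94 cm.
Lens 2: 1/d_i2 = 1/(26.0) − 1/(41.94) = 0.01462, so d_i2 = 68.41 cm; m₂ = −d_i2/d_o2 = -1.631.
m = m₁·m₂ = (-0.3861)(-1.631) = +0.630.

m = +0.630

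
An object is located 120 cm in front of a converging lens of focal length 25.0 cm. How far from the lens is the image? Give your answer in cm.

Thin-lens equation: 1/v = 1/f − 1/u = 1/(25.00) − 1/(120) = 0.04000 − 0.008333 = 0.03167, so v = 31.6 cm.
The image is real, inverted and reduced, on the far side of the lens.

31.6 cm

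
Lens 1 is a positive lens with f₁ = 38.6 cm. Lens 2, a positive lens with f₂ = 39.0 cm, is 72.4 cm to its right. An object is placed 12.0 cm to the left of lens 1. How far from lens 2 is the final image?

Lens 1: 1/d_i1 = 1/f₁ − 1/d_o1 = 1/(38.6) − 1/(12.0) = -0.05743, so d_i1 = -17.41 cm.
The intermediate image is 17.41 cm to the left of lens 1 (virtual), which is 72.4 − (-17.41) = 89.81 cm to the left of lens 2, so d_o2 = +89.81 cm.
Lens 2: 1/d_i2 = 1/f₂ − 1/d_o2 = 1/(39.0) − 1/(89.81) = 0.01451, so d_i2 = 68.9 cm.
The final image is real, 68.9 cm to the right of lens 2 (overall magnification ≈ -1.1).

68.9 cm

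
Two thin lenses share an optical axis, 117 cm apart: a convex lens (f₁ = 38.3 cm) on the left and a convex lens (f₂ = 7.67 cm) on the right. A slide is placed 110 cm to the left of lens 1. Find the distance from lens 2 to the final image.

Lens 1: 1/d_i1 = 1/f₁ − 1/d_o1 = 1/(38.3) − 1/(110) = 0.01702, so d_i1 = 58.76 cm.
The intermediate image is 58.76 cm to the right of lens 1, which is 117 − (58.76) = 58.24 cm to the left of lens 2, so d_o2 = +58.24 cm.
Lens 2: 1/d_i2 = 1/f₂ − 1/d_o2 = 1/(7.67) − 1/(58.24) = 0.1132, so d_i2 = 8.83 cm.
The final image is real, 8.83 cm to the right of lens 2 (overall magnification ≈ 0.081).

8.83 cm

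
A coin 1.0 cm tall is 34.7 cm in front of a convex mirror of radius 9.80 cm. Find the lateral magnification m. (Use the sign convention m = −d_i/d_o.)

f = R/2 = 9.80/2 = 4.900 cm; for a convex mirror, f = -4.900 cm.
1/d_i = 1/f − 1/d_o = 1/(-4.900) − 1/(34.7) = -0.2329, so d_i = -4.294 cm.
m = −d_i/d_o = −(-4.294)/(34.7) = +0.124.
The image is virtual, upright and reduced, behind the mirror.

m = +0.124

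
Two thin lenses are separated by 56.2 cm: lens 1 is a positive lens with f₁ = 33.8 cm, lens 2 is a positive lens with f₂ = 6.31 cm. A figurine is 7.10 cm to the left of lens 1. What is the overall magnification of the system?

m = -0.136

Lens 1: 1/d_i1 = 1/(33.8) − 1/(7.10) = -0.1113, so d_i1 = -8.988 cm; m₁ = −d_i1/d_o1 = +1.266.
d_o2 = 56.2 − (-8.988) = 65.19 cm.
Lens 2: 1/d_i2 = 1/(6.31) − 1/(65.19) = 0.1431, so d_i2 = 6.986 cm; m₂ = −d_i2/d_o2 = -0.1072.
m = m₁·m₂ = (+1.266)(-0.1072) = -0.136.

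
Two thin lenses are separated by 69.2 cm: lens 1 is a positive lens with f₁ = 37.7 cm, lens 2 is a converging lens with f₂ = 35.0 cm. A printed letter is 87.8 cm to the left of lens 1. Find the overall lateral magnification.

m = -0.826

Lens 1: 1/d_i1 = 1/(37.7) − 1/(87.8) = 0.01514, so d_i1 = 66.07 cm; m₁ = −d_i1/d_o1 = -0.7525.
d_o2 = 69.2 − (66.07) = 3.130 cm.
Lens 2: 1/d_i2 = 1/(35.0) − 1/(3.130) = -0.2909, so d_i2 = -3.437 cm; m₂ = −d_i2/d_o2 = +1.098.
m = m₁·m₂ = (-0.7525)(+1.098) = -0.826.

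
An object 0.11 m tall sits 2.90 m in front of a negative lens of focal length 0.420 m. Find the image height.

For a negative lens, f = -0.420 m.
1/d_i = 1/f − 1/d_o = 1/(-0.4200) − 1/(2.90) = -2.726, so d_i = -0.3669 m.
m = −d_i/d_o = +0.1265.
|h_i| = |m|·h_o = 0.1265 × 0.11 = 0.0139 m. The image is virtual, upright and reduced, on the same side as the object.

0.0139 m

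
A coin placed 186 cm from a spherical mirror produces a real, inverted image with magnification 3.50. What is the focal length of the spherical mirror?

f = 145 cm (concave)

m = −d_i/d_o ⇒ d_i = −m·d_o = −(-3.50)·(186) = 651.0 cm.
1/f = 1/d_o + 1/d_i = 1/(186) + 1/(651.0) = 0.006912, so f = 145 cm.
Since f is positive, the spherical mirror is concave.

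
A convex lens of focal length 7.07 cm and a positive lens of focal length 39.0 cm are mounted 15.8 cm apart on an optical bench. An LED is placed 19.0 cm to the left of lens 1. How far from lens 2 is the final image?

5.14 cm

Lens 1: 1/d_i1 = 1/f₁ − 1/d_o1 = 1/(7.07) − 1/(19.0) = 0.08881, so d_i1 = 11.26 cm.
The intermediate image is 11.26 cm to the right of lens 1, which is 15.8 − (11.26) = 4.540 cm to the left of lens 2, so d_o2 = +4.540 cm.
Lens 2: 1/d_i2 = 1/f₂ − 1/d_o2 = 1/(39.0) − 1/(4.540) = -0.1946, so d_i2 = -5.14 cm.
The final image is virtual, 5.14 cm to the left of lens 2 (overall magnification ≈ -0.67).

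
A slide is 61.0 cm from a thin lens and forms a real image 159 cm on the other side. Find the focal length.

f = 44.1 cm (converging)

Real image ⇒ d_i = +159 cm.
1/f = 1/d_o + 1/d_i = 1/(61.0) + 1/(159) = 0.02268, so f = 44.1 cm.
Since f is positive, the thin lens is converging.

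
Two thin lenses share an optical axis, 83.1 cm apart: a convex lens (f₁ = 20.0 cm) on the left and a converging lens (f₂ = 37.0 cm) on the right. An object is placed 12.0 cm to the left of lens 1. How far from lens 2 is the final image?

Lens 1: 1/d_i1 = 1/f₁ − 1/d_o1 = 1/(20.0) − 1/(12.0) = -0.03333, so d_i1 = -30.00 cm.
The intermediate image is 30.00 cm to the left of lens 1 (virtual), which is 83.1 − (-30.00) = 113.1 cm to the left of lens 2, so d_o2 = +113.1 cm.
Lens 2: 1/d_i2 = 1/f₂ − 1/d_o2 = 1/(37.0) − 1/(113.1) = 0.01819, so d_i2 = 55.0 cm.
The final image is real, 55.0 cm to the right of lens 2 (overall magnification ≈ -1.2).

55.0 cm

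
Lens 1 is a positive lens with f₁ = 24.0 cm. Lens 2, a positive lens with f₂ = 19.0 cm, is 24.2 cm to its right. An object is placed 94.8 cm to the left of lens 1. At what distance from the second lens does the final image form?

Lens 1: 1/d_i1 = 1/f₁ − 1/d_o1 = 1/(24.0) − 1/(94.8) = 0.03112, so d_i1 = 32.14 cm.
The intermediate image is 32.14 cm to the right of lens 1, which lies 7.940 cm to the right of lens 2 — a virtual object — so d_o2 = −7.940 cm.
Lens 2: 1/d_i2 = 1/f₂ − 1/d_o2 = 1/(19.0) − 1/(-7.940) = 0.1786, so d_i2 = 5.60 cm.
The final image is real, 5.60 cm to the right of lens 2 (overall magnification ≈ -0.24).

5.60 cm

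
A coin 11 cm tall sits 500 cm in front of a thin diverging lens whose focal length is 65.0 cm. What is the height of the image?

1.27 cm

For a diverging lens, f = -65.0 cm.
1/d_i = 1/f − 1/d_o = 1/(-65.00) − 1/(500) = -0.01738, so d_i = -57.52 cm.
m = −d_i/d_o = +0.1150.
|h_i| = |m|·h_o = 0.1150 × 11 = 1.27 cm. The image is virtual, upright and reduced, on the same side as the object.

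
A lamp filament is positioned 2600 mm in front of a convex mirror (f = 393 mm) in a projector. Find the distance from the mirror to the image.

For a convex mirror, f = -393 mm.
Mirror equation: 1/d_i = 1/f − 1/d_o = 1/(-393.0) − 1/(2600) = -0.002545 − 0.0003846 = -0.002929, so d_i = -341 mm.
The image is virtual, upright and reduced, behind the mirror.

341 mm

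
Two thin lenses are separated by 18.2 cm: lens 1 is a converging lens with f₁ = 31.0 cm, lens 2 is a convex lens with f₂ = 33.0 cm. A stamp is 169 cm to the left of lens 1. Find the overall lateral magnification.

m = -0.140

Lens 1: 1/d_i1 = 1/(31.0) − 1/(169) = 0.02634, so d_i1 = 37.96 cm; m₁ = −d_i1/d_o1 = -0.2246.
d_o2 = 18.2 − (37.96) = -19.76 cm (virtual object).
Lens 2: 1/d_i2 = 1/(33.0) − 1/(-19.76) = 0.08091, so d_i2 = 12.36 cm; m₂ = −d_i2/d_o2 = +0.6255.
m = m₁·m₂ = (-0.2246)(+0.6255) = -0.140.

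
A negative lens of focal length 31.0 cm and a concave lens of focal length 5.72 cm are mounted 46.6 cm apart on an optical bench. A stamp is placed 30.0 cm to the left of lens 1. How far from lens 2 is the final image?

5.24 cm

Lens 1 is diverging, so f₁ = −31.0 cm.
Lens 1: 1/d_i1 = 1/f₁ − 1/d_o1 = 1/(-31.0) − 1/(30.0) = -0.06559, so d_i1 = -15.25 cm.
The intermediate image is 15.25 cm to the left of lens 1 (virtual), which is 46.6 − (-15.25) = 61.85 cm to the left of lens 2, so d_o2 = +61.85 cm.
Lens 2 is diverging, so f₂ = −5.72 cm.
Lens 2: 1/d_i2 = 1/f₂ − 1/d_o2 = 1/(-5.72) − 1/(61.85) = -0.1910, so d_i2 = -5.24 cm.
The final image is virtual, 5.24 cm to the left of lens 2 (overall magnification ≈ 0.043).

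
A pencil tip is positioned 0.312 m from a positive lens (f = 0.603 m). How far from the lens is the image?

0.647 m

Thin-lens equation: 1/d_i = 1/f − 1/d_o = 1/(0.6030) − 1/(0.312) = 1.658 − 3.205 = -1.547, so d_i = -0.647 m.
The image is virtual, upright and enlarged, on the same side as the object.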